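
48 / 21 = 16/7 = 2.29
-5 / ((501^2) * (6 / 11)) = -55/1506006 = 0.00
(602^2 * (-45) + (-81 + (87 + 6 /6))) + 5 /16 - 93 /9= -782792785/48 = -16308183.02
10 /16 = 5/8 = 0.62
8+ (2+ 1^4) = 11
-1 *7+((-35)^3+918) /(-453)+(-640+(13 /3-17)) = -85624/151 = -567.05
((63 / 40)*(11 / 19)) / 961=693/730360 = 0.00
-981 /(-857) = 981/857 = 1.14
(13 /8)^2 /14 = 169/896 = 0.19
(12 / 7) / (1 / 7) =12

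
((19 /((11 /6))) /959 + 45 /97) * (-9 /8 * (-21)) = 13115601/1169432 = 11.22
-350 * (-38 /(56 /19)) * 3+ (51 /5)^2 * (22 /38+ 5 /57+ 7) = 716757/50 = 14335.14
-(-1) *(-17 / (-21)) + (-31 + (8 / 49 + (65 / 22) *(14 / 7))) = -38999/1617 = -24.12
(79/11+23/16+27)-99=-11155/176 = -63.38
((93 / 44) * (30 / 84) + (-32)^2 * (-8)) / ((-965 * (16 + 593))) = 5045807/362013960 = 0.01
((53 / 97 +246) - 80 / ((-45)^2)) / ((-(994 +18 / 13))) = -0.25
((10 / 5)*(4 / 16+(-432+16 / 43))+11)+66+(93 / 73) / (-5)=-24672873/31390 = -786.01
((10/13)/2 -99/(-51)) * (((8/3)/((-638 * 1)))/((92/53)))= -27242/4864431 = -0.01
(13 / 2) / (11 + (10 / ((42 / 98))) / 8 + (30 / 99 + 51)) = 0.10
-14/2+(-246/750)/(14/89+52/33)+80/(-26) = -84914171/8271250 = -10.27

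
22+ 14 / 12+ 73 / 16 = 1331/48 = 27.73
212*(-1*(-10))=2120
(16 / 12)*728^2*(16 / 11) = 33918976/33 = 1027847.76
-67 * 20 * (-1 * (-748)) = -1002320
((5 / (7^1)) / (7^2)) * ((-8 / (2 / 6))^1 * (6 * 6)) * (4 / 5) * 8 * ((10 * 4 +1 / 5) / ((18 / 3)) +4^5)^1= -142483968/1715 = -83081.03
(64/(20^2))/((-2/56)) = -112/25 = -4.48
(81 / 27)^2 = 9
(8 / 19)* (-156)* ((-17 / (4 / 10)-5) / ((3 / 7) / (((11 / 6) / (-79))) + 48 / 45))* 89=-12335400/773 = -15957.83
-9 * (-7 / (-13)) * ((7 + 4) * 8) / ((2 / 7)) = -19404/13 = -1492.62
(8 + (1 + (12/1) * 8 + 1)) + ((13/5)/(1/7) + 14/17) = 10627/85 = 125.02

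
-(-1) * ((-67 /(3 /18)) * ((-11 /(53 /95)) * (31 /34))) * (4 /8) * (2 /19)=342705/901 = 380.36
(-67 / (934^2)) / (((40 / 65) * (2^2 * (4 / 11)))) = -9581/111661568 = 0.00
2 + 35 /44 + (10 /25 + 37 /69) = 56647/15180 = 3.73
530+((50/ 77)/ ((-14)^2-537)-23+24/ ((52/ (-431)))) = 105158635/341341 = 308.08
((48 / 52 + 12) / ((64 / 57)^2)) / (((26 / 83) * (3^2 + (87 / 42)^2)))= 277487343/112702720 = 2.46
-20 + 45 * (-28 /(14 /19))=-1730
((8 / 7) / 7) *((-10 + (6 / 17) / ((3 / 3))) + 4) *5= -3840/833 = -4.61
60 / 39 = 1.54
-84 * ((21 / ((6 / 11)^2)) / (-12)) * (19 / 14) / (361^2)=847/164616 = 0.01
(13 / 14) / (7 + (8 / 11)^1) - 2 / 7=-197/1190 = -0.17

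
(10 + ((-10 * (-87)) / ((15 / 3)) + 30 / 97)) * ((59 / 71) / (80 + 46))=75343/61983 = 1.22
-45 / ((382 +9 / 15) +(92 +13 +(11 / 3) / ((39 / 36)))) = -325/3546 = -0.09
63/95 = 0.66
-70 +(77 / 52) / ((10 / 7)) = -68.96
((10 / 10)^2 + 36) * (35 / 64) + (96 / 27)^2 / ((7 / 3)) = 310291/12096 = 25.65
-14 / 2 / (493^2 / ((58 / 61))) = -14/511241 = 0.00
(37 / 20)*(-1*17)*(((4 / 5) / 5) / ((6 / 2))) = -629/375 = -1.68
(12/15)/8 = 1/10 = 0.10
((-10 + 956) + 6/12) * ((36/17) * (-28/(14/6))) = -408888/17 = -24052.24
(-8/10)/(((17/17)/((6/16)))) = -3/10 = -0.30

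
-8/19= -0.42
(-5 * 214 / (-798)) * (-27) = -4815/133 = -36.20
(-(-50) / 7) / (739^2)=50/3822847 = 0.00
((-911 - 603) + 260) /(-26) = 627/13 = 48.23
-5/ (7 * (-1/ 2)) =1.43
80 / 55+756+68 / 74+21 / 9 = 928823/1221 = 760.71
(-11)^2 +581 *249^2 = 36022702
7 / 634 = 0.01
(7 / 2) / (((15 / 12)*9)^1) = 14/45 = 0.31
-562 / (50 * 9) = -281/225 = -1.25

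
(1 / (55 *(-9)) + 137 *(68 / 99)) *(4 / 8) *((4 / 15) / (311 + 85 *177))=46579/57009150 = 0.00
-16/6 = -2.67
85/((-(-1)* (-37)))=-85/37 = -2.30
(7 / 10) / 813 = 7/8130 = 0.00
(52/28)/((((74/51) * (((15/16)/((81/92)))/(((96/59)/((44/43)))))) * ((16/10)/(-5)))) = -23092290/3866093 = -5.97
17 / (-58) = -17/58 = -0.29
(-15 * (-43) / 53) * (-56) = -36120/53 = -681.51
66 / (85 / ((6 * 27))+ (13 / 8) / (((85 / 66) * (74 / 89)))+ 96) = 134505360/199806121 = 0.67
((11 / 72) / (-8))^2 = 121/331776 = 0.00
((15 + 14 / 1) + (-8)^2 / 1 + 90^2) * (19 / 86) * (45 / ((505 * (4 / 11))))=15411033/34744 = 443.56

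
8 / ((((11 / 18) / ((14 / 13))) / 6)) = 12096/143 = 84.59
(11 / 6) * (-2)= -11/3 = -3.67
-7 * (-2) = 14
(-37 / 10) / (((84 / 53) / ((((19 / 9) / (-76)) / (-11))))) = -0.01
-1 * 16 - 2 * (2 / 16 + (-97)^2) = -75337/4 = -18834.25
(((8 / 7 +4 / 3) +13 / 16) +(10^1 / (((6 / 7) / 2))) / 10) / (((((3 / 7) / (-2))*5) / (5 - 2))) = -1889/120 = -15.74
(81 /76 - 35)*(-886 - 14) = 580275/19 = 30540.79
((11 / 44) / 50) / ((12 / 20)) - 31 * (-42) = 1302.01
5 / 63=0.08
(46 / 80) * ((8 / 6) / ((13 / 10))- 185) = -33005/312 = -105.79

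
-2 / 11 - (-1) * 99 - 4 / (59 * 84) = 1346782/13629 = 98.82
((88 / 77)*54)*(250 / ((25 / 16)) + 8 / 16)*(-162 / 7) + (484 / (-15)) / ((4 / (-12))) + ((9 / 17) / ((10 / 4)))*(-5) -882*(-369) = 401174612/4165 = 96320.44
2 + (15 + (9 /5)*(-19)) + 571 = 2769/5 = 553.80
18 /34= 9/17 = 0.53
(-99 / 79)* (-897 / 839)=88803/66281 = 1.34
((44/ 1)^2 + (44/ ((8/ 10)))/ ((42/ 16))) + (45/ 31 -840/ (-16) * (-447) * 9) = -272442323/1302 = -209249.10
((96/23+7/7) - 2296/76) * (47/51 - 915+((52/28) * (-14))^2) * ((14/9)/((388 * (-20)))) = -154986559/129710340 = -1.19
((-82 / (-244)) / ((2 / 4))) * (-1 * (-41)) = 1681/61 = 27.56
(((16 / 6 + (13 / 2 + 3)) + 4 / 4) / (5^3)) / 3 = 79/2250 = 0.04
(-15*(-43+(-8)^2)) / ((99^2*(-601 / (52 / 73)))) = 1820/47777697 = 0.00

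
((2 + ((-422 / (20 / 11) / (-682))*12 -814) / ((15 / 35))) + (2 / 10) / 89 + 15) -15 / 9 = -25858296/13795 = -1874.47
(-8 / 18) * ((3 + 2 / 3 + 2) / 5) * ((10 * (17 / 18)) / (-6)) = 578/729 = 0.79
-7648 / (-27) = 7648/27 = 283.26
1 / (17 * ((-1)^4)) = 1/17 = 0.06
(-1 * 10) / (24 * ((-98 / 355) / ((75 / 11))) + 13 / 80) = 1420000/114909 = 12.36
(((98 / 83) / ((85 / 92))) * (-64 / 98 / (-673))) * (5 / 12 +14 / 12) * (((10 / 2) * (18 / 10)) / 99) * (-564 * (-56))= 294447104/52228165 = 5.64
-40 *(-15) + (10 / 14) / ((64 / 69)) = 269145/448 = 600.77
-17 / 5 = -3.40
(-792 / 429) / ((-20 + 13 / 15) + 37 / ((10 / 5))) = 720/247 = 2.91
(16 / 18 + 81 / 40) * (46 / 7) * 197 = 4753019/1260 = 3772.24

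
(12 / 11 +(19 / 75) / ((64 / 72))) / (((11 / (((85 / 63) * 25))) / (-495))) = -1286475/616 = -2088.43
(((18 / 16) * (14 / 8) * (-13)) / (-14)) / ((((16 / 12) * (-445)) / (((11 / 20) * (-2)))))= 3861/1139200 = 0.00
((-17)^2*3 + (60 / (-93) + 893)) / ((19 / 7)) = 381780/589 = 648.18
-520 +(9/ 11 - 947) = -16128/11 = -1466.18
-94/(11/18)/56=-423/154 = -2.75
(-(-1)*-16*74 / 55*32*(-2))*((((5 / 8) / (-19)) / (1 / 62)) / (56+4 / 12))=-1761792/35321 = -49.88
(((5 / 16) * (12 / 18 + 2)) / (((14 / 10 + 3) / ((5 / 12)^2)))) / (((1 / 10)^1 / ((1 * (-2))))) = -3125/4752 = -0.66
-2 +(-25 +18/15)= -129/5 = -25.80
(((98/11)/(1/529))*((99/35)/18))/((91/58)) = 30682/65 = 472.03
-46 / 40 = -23/20 = -1.15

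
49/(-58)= -49/58 = -0.84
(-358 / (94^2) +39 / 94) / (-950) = -827/2098550 = 0.00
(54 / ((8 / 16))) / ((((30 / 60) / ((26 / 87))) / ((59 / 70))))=55224/1015 = 54.41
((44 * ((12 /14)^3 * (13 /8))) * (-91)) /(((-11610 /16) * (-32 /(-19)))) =35321/10535 = 3.35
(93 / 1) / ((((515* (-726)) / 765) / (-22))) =4743/1133 = 4.19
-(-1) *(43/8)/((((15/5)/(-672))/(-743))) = 894572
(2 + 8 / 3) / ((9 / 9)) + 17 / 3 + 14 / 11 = 383/33 = 11.61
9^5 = 59049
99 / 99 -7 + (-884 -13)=-903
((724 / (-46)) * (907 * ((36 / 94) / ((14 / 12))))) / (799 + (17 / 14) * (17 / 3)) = -1175472/202147 = -5.81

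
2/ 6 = 0.33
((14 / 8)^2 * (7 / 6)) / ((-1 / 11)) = -3773/96 = -39.30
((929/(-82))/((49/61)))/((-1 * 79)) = 56669/317422 = 0.18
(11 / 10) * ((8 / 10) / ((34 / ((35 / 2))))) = 0.45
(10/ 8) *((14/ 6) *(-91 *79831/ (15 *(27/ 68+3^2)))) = -150319.93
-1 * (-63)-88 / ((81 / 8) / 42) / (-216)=47159/729 = 64.69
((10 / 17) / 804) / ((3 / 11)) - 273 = -5596991/20502 = -273.00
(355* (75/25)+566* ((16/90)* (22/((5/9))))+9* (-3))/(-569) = -125566/14225 = -8.83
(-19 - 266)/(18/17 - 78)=1615/436 = 3.70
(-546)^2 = 298116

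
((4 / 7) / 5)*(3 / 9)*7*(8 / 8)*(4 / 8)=2/15 = 0.13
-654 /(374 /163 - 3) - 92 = 96022/115 = 834.97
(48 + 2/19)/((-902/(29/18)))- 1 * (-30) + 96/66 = 4838359/154242 = 31.37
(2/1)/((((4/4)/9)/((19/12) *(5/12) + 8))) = 1247/8 = 155.88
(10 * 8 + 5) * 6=510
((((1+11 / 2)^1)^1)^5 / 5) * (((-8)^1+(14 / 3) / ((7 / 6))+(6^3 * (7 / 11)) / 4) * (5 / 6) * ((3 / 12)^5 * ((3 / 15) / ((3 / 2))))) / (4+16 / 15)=62005931/41091072 = 1.51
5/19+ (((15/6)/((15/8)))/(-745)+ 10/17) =613333/721905 = 0.85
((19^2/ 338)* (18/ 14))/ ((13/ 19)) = 2.01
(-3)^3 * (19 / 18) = -28.50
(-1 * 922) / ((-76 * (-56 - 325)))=-0.03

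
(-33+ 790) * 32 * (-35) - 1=-847841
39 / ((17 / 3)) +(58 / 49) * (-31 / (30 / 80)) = -227329/2499 = -90.97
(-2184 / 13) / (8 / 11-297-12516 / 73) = 134904/375583 = 0.36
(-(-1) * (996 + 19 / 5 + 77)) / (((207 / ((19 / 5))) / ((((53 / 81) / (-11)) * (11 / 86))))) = -2710844/18024525 = -0.15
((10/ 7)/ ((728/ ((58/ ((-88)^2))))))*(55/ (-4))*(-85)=61625/3587584 = 0.02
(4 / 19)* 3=12/19 = 0.63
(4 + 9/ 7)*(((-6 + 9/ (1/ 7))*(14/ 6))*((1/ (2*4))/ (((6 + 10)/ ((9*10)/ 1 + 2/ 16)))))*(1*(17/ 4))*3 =6311.04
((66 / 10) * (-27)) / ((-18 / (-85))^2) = -15895/4 = -3973.75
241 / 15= 16.07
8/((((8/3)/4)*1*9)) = 4/3 = 1.33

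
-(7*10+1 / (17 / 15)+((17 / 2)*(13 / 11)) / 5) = -136307/1870 = -72.89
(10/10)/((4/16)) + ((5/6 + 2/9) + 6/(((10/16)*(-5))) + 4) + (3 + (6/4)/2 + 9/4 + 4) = 7711/450 = 17.14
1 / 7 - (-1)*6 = 43/7 = 6.14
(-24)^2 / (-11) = -576/11 = -52.36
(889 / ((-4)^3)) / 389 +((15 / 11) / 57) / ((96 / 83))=-234533/15609792 = -0.02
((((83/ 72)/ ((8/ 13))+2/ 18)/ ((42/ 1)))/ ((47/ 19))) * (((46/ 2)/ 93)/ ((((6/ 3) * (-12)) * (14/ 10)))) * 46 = -6382385/986936832 = -0.01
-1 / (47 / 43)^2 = -1849/2209 = -0.84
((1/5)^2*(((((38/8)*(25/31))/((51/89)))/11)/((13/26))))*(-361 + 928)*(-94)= -15021153/5797 = -2591.19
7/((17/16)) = 112/17 = 6.59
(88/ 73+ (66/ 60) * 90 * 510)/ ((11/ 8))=36720.88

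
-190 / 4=-95/2 = -47.50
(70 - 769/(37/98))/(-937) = 72772/34669 = 2.10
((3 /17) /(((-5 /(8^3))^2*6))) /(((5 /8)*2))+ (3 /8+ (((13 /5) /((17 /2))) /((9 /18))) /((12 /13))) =12635837/51000 = 247.76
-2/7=-0.29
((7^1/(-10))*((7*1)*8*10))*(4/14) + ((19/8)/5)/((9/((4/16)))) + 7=-151181/1440 = -104.99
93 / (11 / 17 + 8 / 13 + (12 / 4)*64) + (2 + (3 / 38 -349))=-187426033/541006 = -346.44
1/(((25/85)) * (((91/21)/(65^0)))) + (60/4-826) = -52664/65 = -810.22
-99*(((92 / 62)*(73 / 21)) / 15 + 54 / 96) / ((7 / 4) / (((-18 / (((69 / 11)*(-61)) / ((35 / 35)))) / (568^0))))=-51405519/21311570 = -2.41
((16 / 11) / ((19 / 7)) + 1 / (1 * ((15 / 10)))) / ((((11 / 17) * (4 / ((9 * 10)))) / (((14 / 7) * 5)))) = 961350/2299 = 418.16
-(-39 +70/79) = 3011/79 = 38.11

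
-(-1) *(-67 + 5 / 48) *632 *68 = -8624746/3 = -2874915.33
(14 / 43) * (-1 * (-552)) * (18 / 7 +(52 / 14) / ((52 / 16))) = 28704/43 = 667.53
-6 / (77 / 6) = -0.47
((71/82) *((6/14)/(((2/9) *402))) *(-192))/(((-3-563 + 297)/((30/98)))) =230040/253457449 = 0.00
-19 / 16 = -1.19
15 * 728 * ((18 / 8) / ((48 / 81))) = 331695/8 = 41461.88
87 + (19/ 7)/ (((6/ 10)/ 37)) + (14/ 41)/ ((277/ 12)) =60672622/238497 = 254.40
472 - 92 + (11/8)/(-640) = 1945589/5120 = 380.00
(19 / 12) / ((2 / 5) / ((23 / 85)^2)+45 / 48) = 40204/162525 = 0.25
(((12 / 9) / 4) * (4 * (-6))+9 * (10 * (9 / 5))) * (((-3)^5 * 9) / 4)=-168399/2 = -84199.50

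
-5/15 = -0.33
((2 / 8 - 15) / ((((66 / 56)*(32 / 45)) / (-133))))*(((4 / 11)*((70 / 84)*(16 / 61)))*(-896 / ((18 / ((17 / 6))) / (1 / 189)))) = -747034400/5380749 = -138.83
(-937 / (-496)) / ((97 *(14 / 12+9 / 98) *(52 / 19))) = 2617041/462837440 = 0.01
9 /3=3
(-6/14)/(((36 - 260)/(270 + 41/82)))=1623/3136 = 0.52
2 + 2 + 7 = 11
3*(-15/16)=-45/16 = -2.81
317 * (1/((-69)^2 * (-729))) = -317/3470769 = 0.00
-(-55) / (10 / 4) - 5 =17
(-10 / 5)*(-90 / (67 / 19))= 3420/67 = 51.04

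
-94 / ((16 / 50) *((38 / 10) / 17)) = -99875/76 = -1314.14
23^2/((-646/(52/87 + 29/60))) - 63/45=-9013/3944 = -2.29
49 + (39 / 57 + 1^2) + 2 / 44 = 21205/418 = 50.73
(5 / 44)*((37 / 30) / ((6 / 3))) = 37/528 = 0.07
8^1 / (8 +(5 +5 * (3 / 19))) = 76/131 = 0.58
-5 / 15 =-1/3 = -0.33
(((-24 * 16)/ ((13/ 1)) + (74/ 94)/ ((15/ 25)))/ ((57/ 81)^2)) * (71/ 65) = -892652967/14337115 = -62.26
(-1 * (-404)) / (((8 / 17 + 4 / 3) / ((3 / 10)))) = 15453/230 = 67.19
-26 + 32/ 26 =-322/13 = -24.77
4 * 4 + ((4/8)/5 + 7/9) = 1519/90 = 16.88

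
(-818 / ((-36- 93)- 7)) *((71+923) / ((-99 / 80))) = -8130920/1683 = -4831.21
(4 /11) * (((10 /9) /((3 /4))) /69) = 160/20493 = 0.01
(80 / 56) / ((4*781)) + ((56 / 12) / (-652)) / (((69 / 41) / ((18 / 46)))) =-568947/471403009 = 0.00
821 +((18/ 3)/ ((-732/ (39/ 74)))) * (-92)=1853894/2257 = 821.40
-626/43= -14.56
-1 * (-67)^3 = 300763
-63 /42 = -3/2 = -1.50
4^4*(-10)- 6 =-2566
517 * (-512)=-264704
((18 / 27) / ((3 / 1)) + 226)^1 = 2036/9 = 226.22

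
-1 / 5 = -0.20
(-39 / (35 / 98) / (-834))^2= 8281/483025 = 0.02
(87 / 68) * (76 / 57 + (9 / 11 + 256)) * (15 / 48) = 1235255/11968 = 103.21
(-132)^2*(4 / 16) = 4356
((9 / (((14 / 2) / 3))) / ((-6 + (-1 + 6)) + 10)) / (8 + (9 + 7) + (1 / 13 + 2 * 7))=13/1155 = 0.01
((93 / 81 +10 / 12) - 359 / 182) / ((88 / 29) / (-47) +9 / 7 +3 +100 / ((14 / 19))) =14993/234314262 = 0.00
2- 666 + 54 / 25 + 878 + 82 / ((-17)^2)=216.44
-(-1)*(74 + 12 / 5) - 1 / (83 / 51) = 31451/415 = 75.79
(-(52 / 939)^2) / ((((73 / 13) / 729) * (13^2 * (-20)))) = 4212/35758685 = 0.00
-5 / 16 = -0.31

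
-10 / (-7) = 10/7 = 1.43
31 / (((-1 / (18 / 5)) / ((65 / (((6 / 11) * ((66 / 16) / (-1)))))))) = 3224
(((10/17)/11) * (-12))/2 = -0.32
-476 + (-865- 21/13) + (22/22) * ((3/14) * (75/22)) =-5372907/4004 = -1341.88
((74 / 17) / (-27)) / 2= -37/459 = -0.08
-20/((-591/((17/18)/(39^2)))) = 170/8090199 = 0.00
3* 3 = 9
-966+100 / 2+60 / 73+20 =-65348/73 = -895.18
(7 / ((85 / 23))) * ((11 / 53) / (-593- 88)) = -1771/3067905 = 0.00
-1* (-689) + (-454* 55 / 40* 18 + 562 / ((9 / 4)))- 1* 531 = -194917/18 = -10828.72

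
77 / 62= 1.24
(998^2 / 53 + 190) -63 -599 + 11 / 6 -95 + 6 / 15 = 18227.76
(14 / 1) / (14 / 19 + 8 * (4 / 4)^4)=133/83 = 1.60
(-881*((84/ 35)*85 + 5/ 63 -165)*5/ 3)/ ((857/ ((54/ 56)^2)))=-146408985/2351608 = -62.26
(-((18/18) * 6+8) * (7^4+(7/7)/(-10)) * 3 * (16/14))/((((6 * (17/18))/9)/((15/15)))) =-15557832/85 = -183033.32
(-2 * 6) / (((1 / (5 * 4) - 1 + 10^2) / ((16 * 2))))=-7680/1981 = -3.88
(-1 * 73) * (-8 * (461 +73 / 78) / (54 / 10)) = 52605260/1053 = 49957.51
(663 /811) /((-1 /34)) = -22542/811 = -27.80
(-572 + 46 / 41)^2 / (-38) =-8576.36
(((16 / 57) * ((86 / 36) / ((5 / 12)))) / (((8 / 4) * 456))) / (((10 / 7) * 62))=301/15107850 = 0.00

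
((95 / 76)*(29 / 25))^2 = 2.10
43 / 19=2.26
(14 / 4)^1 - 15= -23/2 = -11.50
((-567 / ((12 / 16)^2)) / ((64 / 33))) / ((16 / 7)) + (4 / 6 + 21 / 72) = -43475/192 = -226.43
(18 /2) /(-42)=-3/14 = -0.21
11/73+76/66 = 3137/2409 = 1.30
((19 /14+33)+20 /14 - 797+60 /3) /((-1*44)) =10377/616 = 16.85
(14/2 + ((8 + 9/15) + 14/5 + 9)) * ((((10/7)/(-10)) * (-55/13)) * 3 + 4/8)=57677/910 = 63.38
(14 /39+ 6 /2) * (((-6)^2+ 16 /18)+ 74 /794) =17309947/139347 = 124.22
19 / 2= 9.50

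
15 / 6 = 5/2 = 2.50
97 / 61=1.59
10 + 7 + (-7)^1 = 10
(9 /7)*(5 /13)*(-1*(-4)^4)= -11520/91 = -126.59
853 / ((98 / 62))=26443/49 = 539.65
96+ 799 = 895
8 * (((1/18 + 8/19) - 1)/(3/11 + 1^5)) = -3938/1197 = -3.29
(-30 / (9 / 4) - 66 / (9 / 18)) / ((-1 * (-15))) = -436/45 = -9.69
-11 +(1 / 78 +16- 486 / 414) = 6887/1794 = 3.84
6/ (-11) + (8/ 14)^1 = 2/77 = 0.03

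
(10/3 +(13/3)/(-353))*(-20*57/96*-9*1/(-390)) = -66823/73424 = -0.91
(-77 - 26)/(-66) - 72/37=-941/2442 = -0.39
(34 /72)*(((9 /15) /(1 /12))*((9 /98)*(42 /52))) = 459/1820 = 0.25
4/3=1.33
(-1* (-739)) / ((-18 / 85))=-62815/18 = -3489.72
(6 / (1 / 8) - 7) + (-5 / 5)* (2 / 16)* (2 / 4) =655/16 = 40.94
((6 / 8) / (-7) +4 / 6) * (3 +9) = 47/7 = 6.71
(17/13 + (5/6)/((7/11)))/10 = 1429/5460 = 0.26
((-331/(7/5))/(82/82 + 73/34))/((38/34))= -956590/14231 = -67.22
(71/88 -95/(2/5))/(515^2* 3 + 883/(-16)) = -41658/140029087 = 0.00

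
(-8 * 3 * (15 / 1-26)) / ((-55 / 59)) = -1416/5 = -283.20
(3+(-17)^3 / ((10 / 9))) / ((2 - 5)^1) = 14729/10 = 1472.90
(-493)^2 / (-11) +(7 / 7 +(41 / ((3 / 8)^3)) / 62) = -203307350/9207 = -22081.82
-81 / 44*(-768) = 1413.82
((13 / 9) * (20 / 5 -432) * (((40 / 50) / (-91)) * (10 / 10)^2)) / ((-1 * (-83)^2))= -1712/2170035 = 0.00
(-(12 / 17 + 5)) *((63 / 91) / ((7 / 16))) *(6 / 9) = -9312/1547 = -6.02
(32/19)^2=1024/361 = 2.84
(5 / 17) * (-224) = -1120/17 = -65.88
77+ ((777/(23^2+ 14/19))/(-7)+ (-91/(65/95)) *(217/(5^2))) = -18077571/16775 = -1077.65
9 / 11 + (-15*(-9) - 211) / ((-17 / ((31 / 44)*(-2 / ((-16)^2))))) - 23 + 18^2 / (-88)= -619661/23936 = -25.89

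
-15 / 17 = -0.88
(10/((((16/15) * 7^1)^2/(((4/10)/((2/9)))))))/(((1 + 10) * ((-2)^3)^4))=2025/282591232 = 0.00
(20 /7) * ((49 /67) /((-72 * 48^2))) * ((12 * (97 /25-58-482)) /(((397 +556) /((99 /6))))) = 1032031/735563520 = 0.00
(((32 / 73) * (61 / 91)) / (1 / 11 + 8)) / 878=10736/259548653 = 0.00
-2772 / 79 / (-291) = 0.12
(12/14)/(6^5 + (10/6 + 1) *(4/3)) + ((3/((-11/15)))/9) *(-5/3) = 6127291/8086848 = 0.76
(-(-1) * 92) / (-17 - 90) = -92/107 = -0.86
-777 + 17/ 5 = -3868/5 = -773.60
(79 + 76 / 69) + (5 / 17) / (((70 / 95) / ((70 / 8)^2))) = 110.66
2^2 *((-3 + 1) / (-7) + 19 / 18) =338/63 = 5.37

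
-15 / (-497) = 15/497 = 0.03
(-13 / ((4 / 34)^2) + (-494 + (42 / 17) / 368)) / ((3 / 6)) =-4483185/1564 = -2866.49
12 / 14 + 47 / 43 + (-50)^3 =-37624413/301 = -124998.05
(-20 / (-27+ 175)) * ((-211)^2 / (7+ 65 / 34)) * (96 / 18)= -121097120/33633 = -3600.54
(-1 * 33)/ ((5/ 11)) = -363/5 = -72.60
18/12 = 3/2 = 1.50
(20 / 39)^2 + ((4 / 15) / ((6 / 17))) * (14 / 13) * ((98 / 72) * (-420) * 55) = -116735420/4563 = -25583.04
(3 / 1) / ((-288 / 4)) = -1/24 = -0.04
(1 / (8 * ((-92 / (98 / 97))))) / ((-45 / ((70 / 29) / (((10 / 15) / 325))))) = 0.04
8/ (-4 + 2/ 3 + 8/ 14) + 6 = 90/29 = 3.10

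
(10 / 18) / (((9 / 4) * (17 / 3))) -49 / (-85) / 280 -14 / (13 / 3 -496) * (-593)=-91207681/5416200 = -16.84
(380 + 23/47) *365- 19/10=138876.72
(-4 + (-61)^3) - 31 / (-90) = -226984.66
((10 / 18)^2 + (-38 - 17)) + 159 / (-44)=-207799/3564 = -58.30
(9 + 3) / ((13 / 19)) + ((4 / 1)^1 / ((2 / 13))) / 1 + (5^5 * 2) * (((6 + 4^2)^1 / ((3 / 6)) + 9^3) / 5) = 12561816/13 = 966293.54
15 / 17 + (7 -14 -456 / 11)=-8896/187 = -47.57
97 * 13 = 1261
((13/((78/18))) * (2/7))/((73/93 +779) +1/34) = 18972/17260411 = 0.00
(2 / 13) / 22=1/143 = 0.01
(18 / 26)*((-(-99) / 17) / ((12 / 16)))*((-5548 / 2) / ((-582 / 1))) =549252/21437 = 25.62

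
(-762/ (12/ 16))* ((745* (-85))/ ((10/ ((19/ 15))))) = 24448516/3 = 8149505.33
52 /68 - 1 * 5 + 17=217/17 = 12.76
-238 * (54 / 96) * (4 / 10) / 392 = -153/1120 = -0.14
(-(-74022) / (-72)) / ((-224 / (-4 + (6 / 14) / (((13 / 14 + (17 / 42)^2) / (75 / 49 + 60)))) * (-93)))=-209469923/210752136 = -0.99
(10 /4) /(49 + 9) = 5/116 = 0.04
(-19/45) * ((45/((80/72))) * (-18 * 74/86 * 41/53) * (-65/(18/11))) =-37095201/4558 = -8138.48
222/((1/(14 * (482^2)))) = 722062992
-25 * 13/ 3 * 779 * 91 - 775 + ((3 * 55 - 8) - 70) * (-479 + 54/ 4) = -46325491/6 = -7720915.17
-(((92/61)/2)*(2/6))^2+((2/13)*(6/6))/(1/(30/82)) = -123158/17849637 = -0.01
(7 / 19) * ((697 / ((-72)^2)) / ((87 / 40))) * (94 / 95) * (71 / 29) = 16281223/295100172 = 0.06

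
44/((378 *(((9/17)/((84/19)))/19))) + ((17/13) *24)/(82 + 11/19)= 10380608/550719 = 18.85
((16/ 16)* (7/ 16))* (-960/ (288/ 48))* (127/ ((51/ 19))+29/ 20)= -348173/102 = -3413.46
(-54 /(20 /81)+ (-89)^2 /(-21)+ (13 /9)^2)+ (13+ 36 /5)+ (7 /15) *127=-2916293/5670 = -514.34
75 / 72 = 25/24 = 1.04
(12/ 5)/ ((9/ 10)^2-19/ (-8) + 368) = 480/74237 = 0.01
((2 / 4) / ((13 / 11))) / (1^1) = 11/26 = 0.42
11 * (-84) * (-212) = 195888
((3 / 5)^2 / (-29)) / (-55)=9/39875 = 0.00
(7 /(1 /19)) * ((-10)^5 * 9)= -119700000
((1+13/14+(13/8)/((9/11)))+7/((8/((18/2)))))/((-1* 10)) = -1.18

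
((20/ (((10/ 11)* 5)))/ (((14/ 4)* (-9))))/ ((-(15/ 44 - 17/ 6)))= -1936/34545 = -0.06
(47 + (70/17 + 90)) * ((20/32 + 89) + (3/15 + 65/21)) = 187249147/14280 = 13112.69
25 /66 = 0.38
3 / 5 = 0.60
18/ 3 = 6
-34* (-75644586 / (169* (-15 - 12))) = -285768436/507 = -563645.83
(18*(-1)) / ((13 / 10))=-180/13 = -13.85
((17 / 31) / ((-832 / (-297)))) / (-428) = -5049/11038976 = 0.00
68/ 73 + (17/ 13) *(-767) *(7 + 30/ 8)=-3148145/292 = -10781.32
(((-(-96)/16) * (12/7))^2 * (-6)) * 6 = -186624/49 = -3808.65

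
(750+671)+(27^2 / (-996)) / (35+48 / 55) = 930792791/655036 = 1420.98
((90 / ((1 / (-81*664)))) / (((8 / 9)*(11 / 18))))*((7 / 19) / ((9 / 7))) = -533671740/209 = -2553453.30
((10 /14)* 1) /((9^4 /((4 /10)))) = 2/45927 = 0.00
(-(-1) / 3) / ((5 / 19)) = 19/15 = 1.27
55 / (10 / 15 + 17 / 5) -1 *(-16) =1801/61 = 29.52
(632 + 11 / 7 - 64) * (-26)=-103662/7 = -14808.86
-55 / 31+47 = 1402/31 = 45.23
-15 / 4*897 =-3363.75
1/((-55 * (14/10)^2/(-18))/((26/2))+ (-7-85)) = -1170/107101 = -0.01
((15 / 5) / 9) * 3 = 1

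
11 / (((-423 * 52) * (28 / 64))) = -44/38493 = 0.00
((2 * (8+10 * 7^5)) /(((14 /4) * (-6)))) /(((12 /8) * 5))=-2134.32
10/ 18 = 5/9 = 0.56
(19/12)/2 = 19/24 = 0.79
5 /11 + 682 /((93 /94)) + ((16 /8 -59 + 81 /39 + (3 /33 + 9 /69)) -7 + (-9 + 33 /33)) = 620.09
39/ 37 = 1.05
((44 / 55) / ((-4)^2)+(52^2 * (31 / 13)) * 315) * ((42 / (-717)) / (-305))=4661587/11950 = 390.09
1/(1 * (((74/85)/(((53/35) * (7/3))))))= 901/222 = 4.06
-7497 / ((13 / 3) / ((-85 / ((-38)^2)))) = 1911735/18772 = 101.84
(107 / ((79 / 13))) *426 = 592566/79 = 7500.84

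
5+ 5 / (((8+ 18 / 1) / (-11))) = 75/26 = 2.88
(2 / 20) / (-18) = -1/180 = -0.01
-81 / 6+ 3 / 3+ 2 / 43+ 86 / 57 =-53651/4902 = -10.94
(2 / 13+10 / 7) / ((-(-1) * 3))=48/91 = 0.53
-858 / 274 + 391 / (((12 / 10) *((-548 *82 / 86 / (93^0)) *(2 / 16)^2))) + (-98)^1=-141.04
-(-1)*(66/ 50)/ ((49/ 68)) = 2244/1225 = 1.83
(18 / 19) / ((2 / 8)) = 72/19 = 3.79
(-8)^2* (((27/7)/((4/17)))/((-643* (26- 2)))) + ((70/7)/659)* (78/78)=-156644/2966159 = -0.05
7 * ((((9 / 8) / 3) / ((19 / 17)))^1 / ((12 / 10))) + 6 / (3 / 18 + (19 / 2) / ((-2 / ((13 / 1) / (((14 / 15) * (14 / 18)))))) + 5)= 1.88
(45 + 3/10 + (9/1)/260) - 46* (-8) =107467/260 = 413.33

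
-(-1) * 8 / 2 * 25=100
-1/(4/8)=-2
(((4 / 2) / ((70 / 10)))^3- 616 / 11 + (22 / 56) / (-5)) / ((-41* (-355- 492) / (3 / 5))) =-28137/29052100 = 0.00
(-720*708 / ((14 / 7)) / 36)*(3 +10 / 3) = -44840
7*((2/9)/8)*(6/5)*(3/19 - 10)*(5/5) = -1309/570 = -2.30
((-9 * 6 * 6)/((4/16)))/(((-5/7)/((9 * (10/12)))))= 13608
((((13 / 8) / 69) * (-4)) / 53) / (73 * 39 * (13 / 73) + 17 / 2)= -13/3770367 = 0.00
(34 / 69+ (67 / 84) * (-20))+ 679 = 663.54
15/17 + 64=1103/17 = 64.88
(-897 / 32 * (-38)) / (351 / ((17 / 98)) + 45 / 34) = 96577/183576 = 0.53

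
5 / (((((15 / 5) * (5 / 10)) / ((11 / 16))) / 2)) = 55/12 = 4.58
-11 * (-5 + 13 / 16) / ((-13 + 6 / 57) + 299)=14003/86976 = 0.16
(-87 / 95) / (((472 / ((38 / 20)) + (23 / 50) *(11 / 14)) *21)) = -580/3308807 = 0.00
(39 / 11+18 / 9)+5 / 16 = 1031/176 = 5.86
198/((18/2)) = 22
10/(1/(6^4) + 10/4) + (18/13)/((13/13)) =226818/42133 = 5.38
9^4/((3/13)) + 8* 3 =28455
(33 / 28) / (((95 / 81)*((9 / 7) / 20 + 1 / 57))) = 8019/653 = 12.28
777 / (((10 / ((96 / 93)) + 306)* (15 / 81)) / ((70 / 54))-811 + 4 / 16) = -87024/85753 = -1.01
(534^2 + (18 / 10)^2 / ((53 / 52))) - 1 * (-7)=377845187/1325 = 285166.18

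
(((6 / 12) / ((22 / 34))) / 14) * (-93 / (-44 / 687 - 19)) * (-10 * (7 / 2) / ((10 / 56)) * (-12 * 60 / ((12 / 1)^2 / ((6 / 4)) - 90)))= 130337640/20581 = 6332.91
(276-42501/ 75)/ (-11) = 7267/275 = 26.43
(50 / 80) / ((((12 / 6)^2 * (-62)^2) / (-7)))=-35/123008 = 0.00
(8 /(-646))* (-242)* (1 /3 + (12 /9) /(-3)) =-968/2907 = -0.33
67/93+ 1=160/93 = 1.72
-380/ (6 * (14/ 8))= -760/21 = -36.19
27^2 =729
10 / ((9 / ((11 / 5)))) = 22/9 = 2.44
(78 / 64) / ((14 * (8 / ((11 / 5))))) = 0.02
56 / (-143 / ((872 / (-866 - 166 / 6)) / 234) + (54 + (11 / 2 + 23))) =24416/14987907 = 0.00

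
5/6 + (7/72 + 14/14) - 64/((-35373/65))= 2.05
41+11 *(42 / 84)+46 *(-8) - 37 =-717/2 = -358.50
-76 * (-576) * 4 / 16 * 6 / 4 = 16416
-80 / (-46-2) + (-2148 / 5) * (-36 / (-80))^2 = -127991/1500 = -85.33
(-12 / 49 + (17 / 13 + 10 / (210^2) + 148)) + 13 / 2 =4459214/28665 = 155.56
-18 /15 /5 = -6/25 = -0.24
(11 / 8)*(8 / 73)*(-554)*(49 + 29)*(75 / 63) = -3961100/511 = -7751.66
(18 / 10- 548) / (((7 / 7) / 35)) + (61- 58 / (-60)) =-571651/30 = -19055.03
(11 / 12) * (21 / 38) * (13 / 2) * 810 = 2667.14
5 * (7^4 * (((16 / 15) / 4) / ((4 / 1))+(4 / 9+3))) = 379358/9 = 42150.89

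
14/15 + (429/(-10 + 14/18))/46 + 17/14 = 227777/200445 = 1.14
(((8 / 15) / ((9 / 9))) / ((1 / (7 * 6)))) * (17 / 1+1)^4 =11757312/5 = 2351462.40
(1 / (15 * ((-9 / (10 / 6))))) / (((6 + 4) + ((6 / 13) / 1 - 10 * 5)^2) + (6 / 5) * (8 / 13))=-845/168703074 = 0.00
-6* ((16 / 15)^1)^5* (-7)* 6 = 347.97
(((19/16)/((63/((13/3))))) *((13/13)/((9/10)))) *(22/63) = 13585/428652 = 0.03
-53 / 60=-0.88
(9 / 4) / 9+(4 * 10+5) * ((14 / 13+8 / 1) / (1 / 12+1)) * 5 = 1274569/676 = 1885.46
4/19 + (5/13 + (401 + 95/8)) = 817017/1976 = 413.47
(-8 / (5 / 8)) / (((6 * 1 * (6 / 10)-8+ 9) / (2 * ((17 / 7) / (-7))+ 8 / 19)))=16256/21413 = 0.76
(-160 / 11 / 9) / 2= -80/99 = -0.81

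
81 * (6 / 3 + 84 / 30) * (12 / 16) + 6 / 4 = 2931/10 = 293.10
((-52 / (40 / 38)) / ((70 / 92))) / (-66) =5681/5775 = 0.98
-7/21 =-1/3 = -0.33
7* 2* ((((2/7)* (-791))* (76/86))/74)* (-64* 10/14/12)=687040/4773 = 143.94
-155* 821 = -127255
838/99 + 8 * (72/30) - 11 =16.66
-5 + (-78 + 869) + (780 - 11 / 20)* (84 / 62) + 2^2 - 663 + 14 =371079/310 = 1197.03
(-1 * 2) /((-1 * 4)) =1/2 = 0.50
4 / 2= 2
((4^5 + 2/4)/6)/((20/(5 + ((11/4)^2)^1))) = 137283/1280 = 107.25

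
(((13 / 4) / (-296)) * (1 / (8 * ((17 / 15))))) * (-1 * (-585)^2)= 66733875/161024 = 414.43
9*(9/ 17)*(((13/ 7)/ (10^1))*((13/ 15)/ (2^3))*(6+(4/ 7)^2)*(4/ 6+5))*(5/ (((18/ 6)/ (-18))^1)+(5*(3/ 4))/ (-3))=-1178775/10976 = -107.40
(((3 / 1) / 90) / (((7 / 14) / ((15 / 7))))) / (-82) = -1/574 = 0.00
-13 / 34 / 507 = -1/1326 = 0.00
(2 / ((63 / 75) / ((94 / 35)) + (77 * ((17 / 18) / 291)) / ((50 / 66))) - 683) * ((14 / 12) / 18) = -224092391/5085288 = -44.07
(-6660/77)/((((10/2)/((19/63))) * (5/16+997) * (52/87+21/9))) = -1304768/731069955 = 0.00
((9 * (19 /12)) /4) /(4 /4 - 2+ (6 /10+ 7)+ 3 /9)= 855/1664 = 0.51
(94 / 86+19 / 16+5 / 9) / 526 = 0.01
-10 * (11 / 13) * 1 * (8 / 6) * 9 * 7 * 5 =-46200/13 = -3553.85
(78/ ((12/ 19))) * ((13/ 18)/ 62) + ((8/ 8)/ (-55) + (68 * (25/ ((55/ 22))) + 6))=84387733/122760 = 687.42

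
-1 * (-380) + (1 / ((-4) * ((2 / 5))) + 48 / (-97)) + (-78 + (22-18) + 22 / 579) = 137000945/449304 = 304.92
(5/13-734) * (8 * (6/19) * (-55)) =25177680/247 = 101933.93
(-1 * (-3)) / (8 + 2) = 3/10 = 0.30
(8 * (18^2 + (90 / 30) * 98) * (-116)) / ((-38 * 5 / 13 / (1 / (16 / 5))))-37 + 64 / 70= 8130513/665 = 12226.34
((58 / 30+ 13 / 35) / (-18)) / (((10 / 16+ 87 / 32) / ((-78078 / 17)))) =14396096/81855 = 175.87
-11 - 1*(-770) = 759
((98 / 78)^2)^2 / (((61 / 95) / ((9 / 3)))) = 547656095/47039967 = 11.64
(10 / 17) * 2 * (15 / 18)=50/51 = 0.98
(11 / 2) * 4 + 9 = 31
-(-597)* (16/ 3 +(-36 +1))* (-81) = 1434591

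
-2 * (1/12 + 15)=-30.17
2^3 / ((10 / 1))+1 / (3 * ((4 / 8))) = 22/15 = 1.47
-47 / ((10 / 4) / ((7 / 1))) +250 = 592/5 = 118.40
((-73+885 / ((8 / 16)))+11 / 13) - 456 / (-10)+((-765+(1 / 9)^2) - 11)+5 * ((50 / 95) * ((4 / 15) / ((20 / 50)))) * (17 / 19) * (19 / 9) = 97111211/100035 = 970.77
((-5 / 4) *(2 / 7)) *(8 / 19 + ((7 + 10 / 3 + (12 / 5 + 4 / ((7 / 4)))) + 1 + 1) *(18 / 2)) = -54.85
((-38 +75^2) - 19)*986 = 5490048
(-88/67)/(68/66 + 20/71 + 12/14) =-180411/297949 = -0.61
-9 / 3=-3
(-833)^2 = 693889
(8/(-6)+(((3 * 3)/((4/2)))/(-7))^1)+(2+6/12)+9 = 200/21 = 9.52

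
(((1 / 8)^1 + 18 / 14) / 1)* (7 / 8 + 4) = 3081/448 = 6.88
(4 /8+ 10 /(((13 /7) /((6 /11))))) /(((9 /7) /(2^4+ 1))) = 116977/2574 = 45.45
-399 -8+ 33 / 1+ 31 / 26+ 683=8065/26 = 310.19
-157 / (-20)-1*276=-5363/20 = -268.15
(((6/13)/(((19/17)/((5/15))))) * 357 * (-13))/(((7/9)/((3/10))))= -23409/95 = -246.41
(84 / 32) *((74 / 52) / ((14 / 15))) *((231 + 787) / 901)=847485/187408 = 4.52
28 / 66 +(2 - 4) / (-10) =103/165 = 0.62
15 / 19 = 0.79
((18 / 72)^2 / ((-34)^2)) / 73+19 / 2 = 12826977/1350208 = 9.50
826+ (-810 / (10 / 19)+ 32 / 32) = -712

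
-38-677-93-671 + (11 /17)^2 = -427310/289 = -1478.58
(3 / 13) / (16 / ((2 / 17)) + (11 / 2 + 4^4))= 2/3445 = 0.00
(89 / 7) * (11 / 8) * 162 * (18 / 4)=713691/56 = 12744.48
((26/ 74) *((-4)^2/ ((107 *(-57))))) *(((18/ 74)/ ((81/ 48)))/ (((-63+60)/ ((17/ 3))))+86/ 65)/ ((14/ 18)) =-1091744/876700755 = 0.00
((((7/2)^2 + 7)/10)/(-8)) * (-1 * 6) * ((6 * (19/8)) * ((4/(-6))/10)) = -4389/3200 = -1.37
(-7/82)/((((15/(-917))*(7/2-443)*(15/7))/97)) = -0.54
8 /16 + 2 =5/2 = 2.50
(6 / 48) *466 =233/4 = 58.25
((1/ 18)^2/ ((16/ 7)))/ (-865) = -7/4484160 = 0.00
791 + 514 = 1305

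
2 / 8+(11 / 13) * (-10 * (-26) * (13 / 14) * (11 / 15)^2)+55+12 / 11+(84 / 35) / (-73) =168125813/1011780 = 166.17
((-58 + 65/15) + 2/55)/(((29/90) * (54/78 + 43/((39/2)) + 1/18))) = -12423996/220429 = -56.36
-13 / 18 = -0.72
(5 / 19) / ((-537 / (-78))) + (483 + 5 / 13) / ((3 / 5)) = 106864490/132639 = 805.68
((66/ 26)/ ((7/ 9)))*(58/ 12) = 2871/182 = 15.77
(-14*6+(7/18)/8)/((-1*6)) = 12089/864 = 13.99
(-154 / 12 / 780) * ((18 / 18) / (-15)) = 77/70200 = 0.00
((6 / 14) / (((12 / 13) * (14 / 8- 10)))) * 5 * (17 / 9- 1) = -520/2079 = -0.25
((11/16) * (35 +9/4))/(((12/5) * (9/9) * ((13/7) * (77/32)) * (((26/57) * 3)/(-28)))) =-99085/2028 = -48.86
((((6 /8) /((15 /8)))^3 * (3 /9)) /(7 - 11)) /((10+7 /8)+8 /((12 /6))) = -16/44625 = 0.00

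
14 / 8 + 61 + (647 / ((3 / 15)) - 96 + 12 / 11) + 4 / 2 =141013/44 = 3204.84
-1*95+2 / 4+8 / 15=-2819/30 = -93.97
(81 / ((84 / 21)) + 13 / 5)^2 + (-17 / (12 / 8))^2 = 2342041/3600 = 650.57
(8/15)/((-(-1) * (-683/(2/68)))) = -4/174165 = 0.00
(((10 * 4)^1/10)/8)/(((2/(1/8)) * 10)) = 1/320 = 0.00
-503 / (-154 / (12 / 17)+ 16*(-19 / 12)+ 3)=1006/481 = 2.09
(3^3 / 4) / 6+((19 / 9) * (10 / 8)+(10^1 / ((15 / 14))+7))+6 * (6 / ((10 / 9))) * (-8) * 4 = -366013/360 = -1016.70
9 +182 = 191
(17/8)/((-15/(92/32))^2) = 8993/115200 = 0.08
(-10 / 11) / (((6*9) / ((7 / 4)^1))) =-35/1188 = -0.03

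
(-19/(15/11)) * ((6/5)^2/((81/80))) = -13376/675 = -19.82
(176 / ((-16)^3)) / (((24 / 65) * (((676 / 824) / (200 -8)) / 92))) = -130295/52 = -2505.67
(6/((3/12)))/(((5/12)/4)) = 1152/5 = 230.40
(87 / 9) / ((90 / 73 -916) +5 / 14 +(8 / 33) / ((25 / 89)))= -8150450/770257111 = -0.01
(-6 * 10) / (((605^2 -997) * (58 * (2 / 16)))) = -20/882151 = 0.00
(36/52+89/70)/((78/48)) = 7148/5915 = 1.21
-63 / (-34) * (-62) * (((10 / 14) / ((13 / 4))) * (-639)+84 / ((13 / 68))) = -7589916/221 = -34343.51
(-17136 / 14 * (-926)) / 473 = 1133424/473 = 2396.25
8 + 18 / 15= 46/5 = 9.20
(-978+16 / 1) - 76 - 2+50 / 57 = -59230/57 = -1039.12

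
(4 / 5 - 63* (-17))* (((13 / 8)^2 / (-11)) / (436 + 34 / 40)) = -905671/1537712 = -0.59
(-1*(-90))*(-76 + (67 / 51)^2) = -1931870/289 = -6684.67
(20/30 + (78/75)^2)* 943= 3091154/1875 = 1648.62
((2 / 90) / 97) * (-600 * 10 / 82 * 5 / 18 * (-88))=44000/107379 = 0.41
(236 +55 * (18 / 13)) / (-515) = -0.61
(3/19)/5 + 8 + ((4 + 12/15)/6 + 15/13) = 12332/1235 = 9.99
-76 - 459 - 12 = -547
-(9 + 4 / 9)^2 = -7225/81 = -89.20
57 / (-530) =-0.11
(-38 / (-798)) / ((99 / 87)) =29/693 = 0.04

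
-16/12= -4/3 = -1.33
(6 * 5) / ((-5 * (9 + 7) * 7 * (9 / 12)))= -0.07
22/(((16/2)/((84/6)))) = 77/2 = 38.50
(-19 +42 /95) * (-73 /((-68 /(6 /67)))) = -386097/216410 = -1.78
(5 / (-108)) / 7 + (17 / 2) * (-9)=-57839/756 = -76.51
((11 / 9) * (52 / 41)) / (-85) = -572/31365 = -0.02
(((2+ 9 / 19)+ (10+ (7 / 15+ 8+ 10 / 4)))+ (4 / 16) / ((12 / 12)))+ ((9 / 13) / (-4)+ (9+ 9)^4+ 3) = 778068653/7410 = 105002.52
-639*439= -280521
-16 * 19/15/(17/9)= -912/85 = -10.73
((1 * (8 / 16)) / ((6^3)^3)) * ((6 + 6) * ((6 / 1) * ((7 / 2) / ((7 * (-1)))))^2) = 1/186624 = 0.00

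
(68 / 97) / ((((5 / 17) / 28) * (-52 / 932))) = -7541744/6305 = -1196.15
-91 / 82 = -1.11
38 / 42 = 19/21 = 0.90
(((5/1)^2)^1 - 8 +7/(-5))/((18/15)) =13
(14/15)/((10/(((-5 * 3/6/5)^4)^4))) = 7/4915200 = 0.00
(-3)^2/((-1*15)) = -3/5 = -0.60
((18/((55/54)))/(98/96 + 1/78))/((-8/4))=-101088/11825 = -8.55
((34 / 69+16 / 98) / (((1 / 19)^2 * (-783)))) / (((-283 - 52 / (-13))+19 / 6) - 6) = 84284/78537249 = 0.00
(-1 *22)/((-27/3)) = 22/9 = 2.44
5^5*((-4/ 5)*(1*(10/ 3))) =-25000/3 = -8333.33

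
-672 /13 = -51.69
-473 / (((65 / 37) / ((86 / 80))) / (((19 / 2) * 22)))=-157281487/2600 = -60492.88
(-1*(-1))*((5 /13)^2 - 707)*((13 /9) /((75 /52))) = -477832/675 = -707.90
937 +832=1769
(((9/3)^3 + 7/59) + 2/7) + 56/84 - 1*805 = -962615/1239 = -776.93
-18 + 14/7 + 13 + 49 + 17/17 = 47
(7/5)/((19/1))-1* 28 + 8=-19.93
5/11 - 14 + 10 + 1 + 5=27/11 = 2.45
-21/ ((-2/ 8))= 84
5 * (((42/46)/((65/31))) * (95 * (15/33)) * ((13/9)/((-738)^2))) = 103075/413384796 = 0.00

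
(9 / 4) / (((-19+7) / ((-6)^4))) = -243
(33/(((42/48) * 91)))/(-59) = -264/37583 = -0.01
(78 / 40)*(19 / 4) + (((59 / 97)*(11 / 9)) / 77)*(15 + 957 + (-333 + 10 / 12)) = 22644793/1466640 = 15.44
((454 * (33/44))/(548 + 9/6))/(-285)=-227/104405 = 0.00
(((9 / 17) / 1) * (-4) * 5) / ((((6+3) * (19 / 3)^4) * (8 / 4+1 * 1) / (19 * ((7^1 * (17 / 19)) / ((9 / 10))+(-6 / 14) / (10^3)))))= -24988461/775409950 = -0.03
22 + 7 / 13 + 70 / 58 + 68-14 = 29310/377 = 77.75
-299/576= -0.52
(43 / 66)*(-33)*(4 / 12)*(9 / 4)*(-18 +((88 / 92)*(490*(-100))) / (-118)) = -33190023/5428 = -6114.60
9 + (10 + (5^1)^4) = 644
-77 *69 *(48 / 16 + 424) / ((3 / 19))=-14368123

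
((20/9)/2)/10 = 1/9 = 0.11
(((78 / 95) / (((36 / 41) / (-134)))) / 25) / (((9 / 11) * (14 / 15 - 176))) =30217/863550 = 0.03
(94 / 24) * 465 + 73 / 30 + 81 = 114281/60 = 1904.68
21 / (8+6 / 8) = 12/5 = 2.40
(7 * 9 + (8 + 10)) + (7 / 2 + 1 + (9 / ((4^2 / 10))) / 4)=2781/32 = 86.91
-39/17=-2.29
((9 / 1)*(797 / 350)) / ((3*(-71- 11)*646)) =-2391/18540200 = 0.00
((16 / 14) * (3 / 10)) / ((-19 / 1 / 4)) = -48/665 = -0.07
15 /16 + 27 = 447/16 = 27.94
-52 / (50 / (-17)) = 442/25 = 17.68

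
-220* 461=-101420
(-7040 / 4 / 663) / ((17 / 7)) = -12320/11271 = -1.09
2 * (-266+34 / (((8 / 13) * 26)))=-2111/4 = -527.75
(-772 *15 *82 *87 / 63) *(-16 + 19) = -27537240/7 = -3933891.43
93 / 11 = 8.45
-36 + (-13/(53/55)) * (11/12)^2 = -361267/7632 = -47.34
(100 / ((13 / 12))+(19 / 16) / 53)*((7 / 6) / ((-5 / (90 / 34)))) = -57.03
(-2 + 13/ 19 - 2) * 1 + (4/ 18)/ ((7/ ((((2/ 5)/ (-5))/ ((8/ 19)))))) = -198811/59850 = -3.32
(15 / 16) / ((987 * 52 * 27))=5/7390656 = 0.00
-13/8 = -1.62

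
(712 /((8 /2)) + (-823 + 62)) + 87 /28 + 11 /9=-145825/252 = -578.67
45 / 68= 0.66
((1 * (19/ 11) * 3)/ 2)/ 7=57/154 = 0.37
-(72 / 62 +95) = -2981/31 = -96.16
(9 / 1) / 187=9/187 = 0.05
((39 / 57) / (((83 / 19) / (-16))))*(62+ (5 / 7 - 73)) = 14976/581 = 25.78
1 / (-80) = -1/80 = -0.01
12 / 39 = 4/13 = 0.31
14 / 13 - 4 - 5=-103/13 = -7.92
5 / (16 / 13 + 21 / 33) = 2.68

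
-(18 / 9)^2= -4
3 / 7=0.43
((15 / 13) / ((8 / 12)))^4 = 4100625/456976 = 8.97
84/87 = 28/29 = 0.97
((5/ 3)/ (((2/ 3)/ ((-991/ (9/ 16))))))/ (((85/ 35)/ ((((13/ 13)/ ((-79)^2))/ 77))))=-39640/10503603 = 0.00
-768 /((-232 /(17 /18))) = 272/87 = 3.13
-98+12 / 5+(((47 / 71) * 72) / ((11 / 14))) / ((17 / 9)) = -4214486/66385 = -63.49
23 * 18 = 414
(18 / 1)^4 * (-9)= -944784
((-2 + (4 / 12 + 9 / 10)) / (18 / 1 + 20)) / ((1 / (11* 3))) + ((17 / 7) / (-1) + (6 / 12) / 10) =-3.04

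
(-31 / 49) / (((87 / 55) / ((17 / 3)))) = -2.27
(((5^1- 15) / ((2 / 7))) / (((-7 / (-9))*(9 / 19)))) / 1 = -95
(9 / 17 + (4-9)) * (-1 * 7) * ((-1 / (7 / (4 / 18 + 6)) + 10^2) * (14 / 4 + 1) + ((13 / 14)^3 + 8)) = 23711487/1666 = 14232.59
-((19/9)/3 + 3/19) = -442/513 = -0.86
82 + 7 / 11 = 909/11 = 82.64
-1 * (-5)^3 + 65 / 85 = 2138/17 = 125.76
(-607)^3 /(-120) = 223648543/120 = 1863737.86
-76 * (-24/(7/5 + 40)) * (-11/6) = -16720/207 = -80.77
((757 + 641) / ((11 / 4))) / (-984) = -233/451 = -0.52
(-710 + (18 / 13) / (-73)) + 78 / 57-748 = -26264866/18031 = -1456.65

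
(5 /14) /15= 1/42 = 0.02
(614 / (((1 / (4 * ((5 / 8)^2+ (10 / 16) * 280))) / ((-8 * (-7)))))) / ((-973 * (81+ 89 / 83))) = -286024225/946868 = -302.07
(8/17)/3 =8/51 = 0.16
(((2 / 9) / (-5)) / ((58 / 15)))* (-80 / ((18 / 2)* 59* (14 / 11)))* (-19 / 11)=-760/323379 = 0.00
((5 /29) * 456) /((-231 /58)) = -19.74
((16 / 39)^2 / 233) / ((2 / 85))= 10880/354393 = 0.03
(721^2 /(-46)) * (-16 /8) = 22601.78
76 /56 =1.36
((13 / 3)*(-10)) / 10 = -13/3 = -4.33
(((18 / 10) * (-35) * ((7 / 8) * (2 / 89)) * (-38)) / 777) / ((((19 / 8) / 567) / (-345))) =-16431660/3293 = -4989.88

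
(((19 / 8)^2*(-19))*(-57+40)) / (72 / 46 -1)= 2681869/832 = 3223.40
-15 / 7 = -2.14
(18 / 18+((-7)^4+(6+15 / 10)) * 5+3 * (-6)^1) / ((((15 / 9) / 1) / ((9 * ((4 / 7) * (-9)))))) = -11688786/35 = -333965.31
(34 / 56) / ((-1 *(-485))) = 17/13580 = 0.00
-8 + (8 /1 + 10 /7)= 10/7 = 1.43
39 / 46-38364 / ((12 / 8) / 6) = -7058937/46 = -153455.15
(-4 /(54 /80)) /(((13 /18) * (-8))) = 40/39 = 1.03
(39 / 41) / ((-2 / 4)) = -78/41 = -1.90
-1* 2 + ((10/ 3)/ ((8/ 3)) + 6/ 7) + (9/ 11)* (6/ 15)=669/1540 = 0.43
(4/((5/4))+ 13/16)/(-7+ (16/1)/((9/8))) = 2889/5200 = 0.56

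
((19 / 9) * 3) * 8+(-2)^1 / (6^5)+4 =212543/3888 = 54.67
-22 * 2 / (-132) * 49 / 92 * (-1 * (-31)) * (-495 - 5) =-189875/69 = -2751.81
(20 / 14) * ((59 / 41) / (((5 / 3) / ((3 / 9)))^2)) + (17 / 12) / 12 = 41387/206640 = 0.20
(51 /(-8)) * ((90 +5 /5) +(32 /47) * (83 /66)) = -585.58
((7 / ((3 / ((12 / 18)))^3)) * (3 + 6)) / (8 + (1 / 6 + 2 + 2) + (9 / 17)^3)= 550256/9801621 = 0.06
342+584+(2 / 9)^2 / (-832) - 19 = 15281135/16848 = 907.00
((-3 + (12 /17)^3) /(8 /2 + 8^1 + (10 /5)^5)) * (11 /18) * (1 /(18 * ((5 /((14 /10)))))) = -30359/53060400 = 0.00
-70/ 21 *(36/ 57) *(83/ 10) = -332/19 = -17.47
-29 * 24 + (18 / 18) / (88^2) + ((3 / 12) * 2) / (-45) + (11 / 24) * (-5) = -243344507/348480 = -698.30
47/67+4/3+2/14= 2.18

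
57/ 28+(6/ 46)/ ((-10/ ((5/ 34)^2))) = 757653/372232 = 2.04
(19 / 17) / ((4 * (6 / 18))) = 57/68 = 0.84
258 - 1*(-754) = 1012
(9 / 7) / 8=9/56 = 0.16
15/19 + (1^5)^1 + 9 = 10.79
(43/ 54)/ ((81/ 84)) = 602/729 = 0.83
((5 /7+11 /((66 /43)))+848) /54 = 15.85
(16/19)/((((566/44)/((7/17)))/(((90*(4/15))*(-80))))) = -4730880/91409 = -51.76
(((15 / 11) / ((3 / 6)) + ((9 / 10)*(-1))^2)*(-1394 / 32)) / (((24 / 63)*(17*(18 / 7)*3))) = -2605673/844800 = -3.08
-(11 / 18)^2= -121/324 = -0.37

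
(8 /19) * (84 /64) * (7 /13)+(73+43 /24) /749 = 0.40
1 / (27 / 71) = 71/27 = 2.63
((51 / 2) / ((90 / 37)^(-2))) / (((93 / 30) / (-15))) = -30982500/42439 = -730.05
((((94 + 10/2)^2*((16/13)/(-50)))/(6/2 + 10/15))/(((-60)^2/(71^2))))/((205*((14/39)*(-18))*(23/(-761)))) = -379783899/165025000 = -2.30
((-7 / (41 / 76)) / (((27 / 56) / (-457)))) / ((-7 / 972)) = -70019712/41 = -1707797.85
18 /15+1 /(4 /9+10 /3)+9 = 1779/170 = 10.46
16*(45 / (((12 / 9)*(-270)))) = -2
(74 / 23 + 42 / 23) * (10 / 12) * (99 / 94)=4785/1081 = 4.43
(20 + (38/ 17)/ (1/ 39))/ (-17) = -1822/289 = -6.30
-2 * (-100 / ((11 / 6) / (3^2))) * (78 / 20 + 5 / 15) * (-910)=-41605200/11 = -3782290.91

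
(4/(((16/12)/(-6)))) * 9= -162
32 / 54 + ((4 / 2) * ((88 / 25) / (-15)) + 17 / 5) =11891/3375 = 3.52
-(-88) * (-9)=-792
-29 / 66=-0.44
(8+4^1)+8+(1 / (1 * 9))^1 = 181/9 = 20.11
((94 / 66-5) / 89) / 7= -118/20559 = -0.01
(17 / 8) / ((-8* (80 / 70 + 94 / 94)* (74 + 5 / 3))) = -119/72640 = 0.00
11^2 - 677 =-556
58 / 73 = 0.79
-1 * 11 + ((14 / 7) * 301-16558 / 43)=8855/43 = 205.93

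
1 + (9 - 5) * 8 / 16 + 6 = 9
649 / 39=16.64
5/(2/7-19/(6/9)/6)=-28/25 = -1.12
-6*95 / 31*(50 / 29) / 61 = -28500/54839 = -0.52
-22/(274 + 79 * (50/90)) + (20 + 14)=33.93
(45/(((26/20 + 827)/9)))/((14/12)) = 8100/19327 = 0.42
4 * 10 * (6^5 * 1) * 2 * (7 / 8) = 544320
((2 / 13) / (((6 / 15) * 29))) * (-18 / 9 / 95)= -2/7163 = 0.00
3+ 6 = 9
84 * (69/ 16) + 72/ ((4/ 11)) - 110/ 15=6635/12 = 552.92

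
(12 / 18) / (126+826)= 1/1428 = 0.00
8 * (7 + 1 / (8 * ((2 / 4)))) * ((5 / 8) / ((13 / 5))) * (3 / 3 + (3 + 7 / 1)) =7975/52 = 153.37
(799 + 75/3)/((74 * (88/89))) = 9167/814 = 11.26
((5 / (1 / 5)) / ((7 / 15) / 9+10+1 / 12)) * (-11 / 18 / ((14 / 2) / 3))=-24750/38311 = -0.65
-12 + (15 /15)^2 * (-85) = -97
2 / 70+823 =28806/35 = 823.03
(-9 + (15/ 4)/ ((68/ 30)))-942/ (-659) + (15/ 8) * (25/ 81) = -5.34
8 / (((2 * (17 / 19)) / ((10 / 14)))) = 380/119 = 3.19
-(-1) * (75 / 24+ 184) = 1497/8 = 187.12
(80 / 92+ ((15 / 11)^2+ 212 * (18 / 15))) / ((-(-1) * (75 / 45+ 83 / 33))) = 61.49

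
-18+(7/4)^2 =-239/16 = -14.94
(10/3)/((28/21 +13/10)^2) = 0.48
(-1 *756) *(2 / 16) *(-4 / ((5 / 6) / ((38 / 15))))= 28728/25 = 1149.12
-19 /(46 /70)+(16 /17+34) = 2357/391 = 6.03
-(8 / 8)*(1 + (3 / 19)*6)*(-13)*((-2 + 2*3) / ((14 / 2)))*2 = 3848/133 = 28.93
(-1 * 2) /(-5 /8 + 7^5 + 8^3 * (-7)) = -16/105779 = 0.00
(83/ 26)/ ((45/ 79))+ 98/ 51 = 149689/19890 = 7.53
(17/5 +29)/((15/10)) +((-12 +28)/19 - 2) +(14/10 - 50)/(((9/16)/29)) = -47218/19 = -2485.16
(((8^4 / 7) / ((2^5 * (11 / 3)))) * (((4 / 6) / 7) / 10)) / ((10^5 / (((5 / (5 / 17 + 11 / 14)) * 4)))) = 544/61840625 = 0.00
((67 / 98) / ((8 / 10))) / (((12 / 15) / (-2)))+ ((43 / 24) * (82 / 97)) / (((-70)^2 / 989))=-5221009/2851800 = -1.83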